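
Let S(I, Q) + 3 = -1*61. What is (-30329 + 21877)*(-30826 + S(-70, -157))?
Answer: 261082280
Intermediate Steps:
S(I, Q) = -64 (S(I, Q) = -3 - 1*61 = -3 - 61 = -64)
(-30329 + 21877)*(-30826 + S(-70, -157)) = (-30329 + 21877)*(-30826 - 64) = -8452*(-30890) = 261082280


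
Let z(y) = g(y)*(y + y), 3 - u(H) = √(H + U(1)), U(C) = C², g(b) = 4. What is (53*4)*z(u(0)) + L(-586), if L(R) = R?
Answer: 2806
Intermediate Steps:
u(H) = 3 - √(1 + H) (u(H) = 3 - √(H + 1²) = 3 - √(H + 1) = 3 - √(1 + H))
z(y) = 8*y (z(y) = 4*(y + y) = 4*(2*y) = 8*y)
(53*4)*z(u(0)) + L(-586) = (53*4)*(8*(3 - √(1 + 0))) - 586 = 212*(8*(3 - √1)) - 586 = 212*(8*(3 - 1*1)) - 586 = 212*(8*(3 - 1)) - 586 = 212*(8*2) - 586 = 212*16 - 586 = 3392 - 586 = 2806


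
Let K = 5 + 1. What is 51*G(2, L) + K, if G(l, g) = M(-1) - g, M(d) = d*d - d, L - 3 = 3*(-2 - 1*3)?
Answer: 720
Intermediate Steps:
L = -12 (L = 3 + 3*(-2 - 1*3) = 3 + 3*(-2 - 3) = 3 + 3*(-5) = 3 - 15 = -12)
M(d) = d² - d
K = 6
G(l, g) = 2 - g (G(l, g) = -(-1 - 1) - g = -1*(-2) - g = 2 - g)
51*G(2, L) + K = 51*(2 - 1*(-12)) + 6 = 51*(2 + 12) + 6 = 51*14 + 6 = 714 + 6 = 720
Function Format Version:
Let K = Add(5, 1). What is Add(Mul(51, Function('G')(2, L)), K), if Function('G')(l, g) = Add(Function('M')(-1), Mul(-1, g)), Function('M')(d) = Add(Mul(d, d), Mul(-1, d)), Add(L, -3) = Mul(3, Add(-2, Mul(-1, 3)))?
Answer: 720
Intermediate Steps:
L = -12 (L = Add(3, Mul(3, Add(-2, Mul(-1, 3)))) = Add(3, Mul(3, Add(-2, -3))) = Add(3, Mul(3, -5)) = Add(3, -15) = -12)
Function('M')(d) = Add(Pow(d, 2), Mul(-1, d))
K = 6
Function('G')(l, g) = Add(2, Mul(-1, g)) (Function('G')(l, g) = Add(Mul(-1, Add(-1, -1)), Mul(-1, g)) = Add(Mul(-1, -2), Mul(-1, g)) = Add(2, Mul(-1, g)))
Add(Mul(51, Function('G')(2, L)), K) = Add(Mul(51, Add(2, Mul(-1, -12))), 6) = Add(Mul(51, Add(2, 12)), 6) = Add(Mul(51, 14), 6) = Add(714, 6) = 720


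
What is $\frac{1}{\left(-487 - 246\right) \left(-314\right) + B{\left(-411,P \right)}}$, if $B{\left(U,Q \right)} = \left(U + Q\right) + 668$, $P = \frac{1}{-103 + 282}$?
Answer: $\frac{179}{41245002} \approx 4.3399 \cdot 10^{-6}$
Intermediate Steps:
$P = \frac{1}{179} \approx 0.0055866$
$B{\left(U,Q \right)} = 668 + Q + U$ ($B{\left(U,Q \right)} = \left(Q + U\right) + 668 = 668 + Q + U$)
$\frac{1}{\left(-487 - 246\right) \left(-314\right) + B{\left(-411,P \right)}} = \frac{1}{\left(-487 - 246\right) \left(-314\right) + \left(668 + \frac{1}{179} - 411\right)} = \frac{1}{\left(-733\right) \left(-314\right) + \frac{46004}{179}} = \frac{1}{230162 + \frac{46004}{179}} = \frac{1}{\frac{41245002}{179}} = \frac{179}{41245002}$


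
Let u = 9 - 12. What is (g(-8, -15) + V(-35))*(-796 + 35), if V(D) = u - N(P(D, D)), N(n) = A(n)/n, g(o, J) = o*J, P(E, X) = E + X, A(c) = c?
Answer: -88276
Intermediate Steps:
g(o, J) = J*o
N(n) = 1 (N(n) = n/n = 1)
u = -3
V(D) = -4 (V(D) = -3 - 1*1 = -3 - 1 = -4)
(g(-8, -15) + V(-35))*(-796 + 35) = (-15*(-8) - 4)*(-796 + 35) = (120 - 4)*(-761) = 116*(-761) = -88276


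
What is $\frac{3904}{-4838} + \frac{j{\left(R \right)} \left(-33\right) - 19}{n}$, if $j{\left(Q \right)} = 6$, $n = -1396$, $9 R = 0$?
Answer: $- \frac{2200069}{3376924} \approx -0.6515$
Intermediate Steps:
$R = 0$ ($R = \frac{1}{9} \cdot 0 = 0$)
$\frac{3904}{-4838} + \frac{j{\left(R \right)} \left(-33\right) - 19}{n} = \frac{3904}{-4838} + \frac{6 \left(-33\right) - 19}{-1396} = 3904 \left(- \frac{1}{4838}\right) + \left(-198 - 19\right) \left(- \frac{1}{1396}\right) = - \frac{1952}{2419} - - \frac{217}{1396} = - \frac{1952}{2419} + \frac{217}{1396} = - \frac{2200069}{3376924}$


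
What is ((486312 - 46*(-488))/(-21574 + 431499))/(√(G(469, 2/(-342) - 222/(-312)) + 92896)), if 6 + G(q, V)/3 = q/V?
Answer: 50876*√149425443994/4880735070059 ≈ 0.0040294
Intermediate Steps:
G(q, V) = -18 + 3*q/V (G(q, V) = -18 + 3*(q/V) = -18 + 3*q/V)
((486312 - 46*(-488))/(-21574 + 431499))/(√(G(469, 2/(-342) - 222/(-312)) + 92896)) = ((486312 - 46*(-488))/(-21574 + 431499))/(√((-18 + 3*469/(2/(-342) - 222/(-312))) + 92896)) = ((486312 + 22448)/409925)/(√((-18 + 3*469/(2*(-1/342) - 222*(-1/312))) + 92896)) = (508760*(1/409925))/(√((-18 + 3*469/(-1/171 + 37/52)) + 92896)) = 101752/(81985*(√((-18 + 3*469/(6275/8892)) + 92896))) = 101752/(81985*(√((-18 + 3*469*(8892/6275)) + 92896))) = 101752/(81985*(√((-18 + 12511044/6275) + 92896))) = 101752/(81985*(√(12398094/6275 + 92896))) = 101752/(81985*(√(595320494/6275))) = 101752/(81985*((√149425443994/1255))) = 101752*(5*√149425443994/595320494)/81985 = 50876*√149425443994/4880735070059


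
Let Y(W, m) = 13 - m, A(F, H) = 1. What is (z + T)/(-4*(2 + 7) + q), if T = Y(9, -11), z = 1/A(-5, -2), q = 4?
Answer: -25/32 ≈ -0.78125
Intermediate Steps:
z = 1 (z = 1/1 = 1)
T = 24 (T = 13 - 1*(-11) = 13 + 11 = 24)
(z + T)/(-4*(2 + 7) + q) = (1 + 24)/(-4*(2 + 7) + 4) = 25/(-4*9 + 4) = 25/(-36 + 4) = 25/(-32) = -1/32*25 = -25/32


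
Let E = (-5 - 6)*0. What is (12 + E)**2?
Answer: 144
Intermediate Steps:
E = 0 (E = -11*0 = 0)
(12 + E)**2 = (12 + 0)**2 = 12**2 = 144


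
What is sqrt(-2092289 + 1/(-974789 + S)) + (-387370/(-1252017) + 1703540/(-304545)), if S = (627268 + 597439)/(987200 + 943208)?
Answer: -134325962902/25419701151 + I*sqrt(7408675334539522086738499760865)/1881739259205 ≈ -5.2843 + 1446.5*I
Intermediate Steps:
S = 1224707/1930408 ≈ 0.63443
sqrt(-2092289 + 1/(-974789 + S)) + (-387370/(-1252017) + 1703540/(-304545)) = sqrt(-2092289 + 1/(-974789 + 1224707/1930408)) + (-387370/(-1252017) + 1703540/(-304545)) = sqrt(-2092289 + 1/(-1881739259205/1930408)) + (-387370*(-1/1252017) + 1703540*(-1/304545)) = sqrt(-2092289 - 1930408/1881739259205) + (387370/1252017 - 340708/60909) = sqrt(-3937142352904700653/1881739259205) - 134325962902/25419701151 = I*sqrt(7408675334539522086738499760865)/1881739259205 - 134325962902/25419701151 = -134325962902/25419701151 + I*sqrt(7408675334539522086738499760865)/1881739259205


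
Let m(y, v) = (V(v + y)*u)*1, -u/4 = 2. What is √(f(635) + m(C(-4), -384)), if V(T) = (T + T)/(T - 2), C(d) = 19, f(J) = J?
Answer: 9*√1029435/367 ≈ 24.881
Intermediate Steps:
u = -8 (u = -4*2 = -8)
V(T) = 2*T/(-2 + T) (V(T) = (2*T)/(-2 + T) = 2*T/(-2 + T))
m(y, v) = -16*(v + y)/(-2 + v + y) (m(y, v) = ((2*(v + y)/(-2 + (v + y)))*(-8))*1 = ((2*(v + y)/(-2 + v + y))*(-8))*1 = -16*(v + y)/(-2 + v + y)*1 = -16*(v + y)/(-2 + v + y))
√(f(635) + m(C(-4), -384)) = √(635 + 16*(-1*(-384) - 1*19)/(-2 - 384 + 19)) = √(635 + 16*(384 - 19)/(-367)) = √(635 + 16*(-1/367)*365) = √(635 - 5840/367) = √(227205/367) = 9*√1029435/367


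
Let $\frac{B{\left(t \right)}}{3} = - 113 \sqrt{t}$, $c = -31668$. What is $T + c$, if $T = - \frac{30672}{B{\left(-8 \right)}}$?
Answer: $-31668 - \frac{2556 i \sqrt{2}}{113} \approx -31668.0 - 31.989 i$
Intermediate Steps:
$B{\left(t \right)} = - 339 \sqrt{t}$ ($B{\left(t \right)} = 3 \left(- 113 \sqrt{t}\right) = - 339 \sqrt{t}$)
$T = - \frac{2556 i \sqrt{2}}{113}$ ($T = - \frac{30672}{\left(-339\right) \sqrt{-8}} = - \frac{30672}{\left(-339\right) 2 i \sqrt{2}} = - \frac{30672}{\left(-678\right) i \sqrt{2}} = - 30672 \frac{i \sqrt{2}}{1356} = - \frac{2556 i \sqrt{2}}{113} \approx - 31.989 i$)
$T + c = - \frac{2556 i \sqrt{2}}{113} - 31668 = -31668 - \frac{2556 i \sqrt{2}}{113}$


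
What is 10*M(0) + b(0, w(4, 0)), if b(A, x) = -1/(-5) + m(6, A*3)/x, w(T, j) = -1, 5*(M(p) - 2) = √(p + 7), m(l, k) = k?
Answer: 101/5 + 2*√7 ≈ 25.492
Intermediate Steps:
M(p) = 2 + √(7 + p)/5 (M(p) = 2 + √(p + 7)/5 = 2 + √(7 + p)/5)
b(A, x) = ⅕ + 3*A/x (b(A, x) = -1/(-5) + (A*3)/x = -1*(-⅕) + (3*A)/x = ⅕ + 3*A/x)
10*M(0) + b(0, w(4, 0)) = 10*(2 + √(7 + 0)/5) + (⅕)*(-1 + 15*0)/(-1) = 10*(2 + √7/5) + (⅕)*(-1)*(-1 + 0) = (20 + 2*√7) + (⅕)*(-1)*(-1) = (20 + 2*√7) + ⅕ = 101/5 + 2*√7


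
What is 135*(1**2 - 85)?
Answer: -11340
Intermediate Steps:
135*(1**2 - 85) = 135*(1 - 85) = 135*(-84) = -11340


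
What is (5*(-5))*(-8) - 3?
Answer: 197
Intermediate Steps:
(5*(-5))*(-8) - 3 = -25*(-8) - 3 = 200 - 3 = 197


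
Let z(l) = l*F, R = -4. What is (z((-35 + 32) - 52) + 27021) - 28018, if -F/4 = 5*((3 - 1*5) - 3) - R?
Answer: -5617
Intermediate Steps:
F = 84 (F = -4*(5*((3 - 1*5) - 3) - 1*(-4)) = -4*(5*((3 - 5) - 3) + 4) = -4*(5*(-2 - 3) + 4) = -4*(5*(-5) + 4) = -4*(-25 + 4) = -4*(-21) = 84)
z(l) = 84*l (z(l) = l*84 = 84*l)
(z((-35 + 32) - 52) + 27021) - 28018 = (84*((-35 + 32) - 52) + 27021) - 28018 = (84*(-3 - 52) + 27021) - 28018 = (84*(-55) + 27021) - 28018 = (-4620 + 27021) - 28018 = 22401 - 28018 = -5617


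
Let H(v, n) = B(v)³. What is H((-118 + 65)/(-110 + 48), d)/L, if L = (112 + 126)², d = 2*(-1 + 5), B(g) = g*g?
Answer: 22164361129/3217392544420096 ≈ 6.8889e-6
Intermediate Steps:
B(g) = g²
d = 8 (d = 2*4 = 8)
H(v, n) = v⁶ (H(v, n) = (v²)³ = v⁶)
L = 56644 (L = 238² = 56644)
H((-118 + 65)/(-110 + 48), d)/L = ((-118 + 65)/(-110 + 48))⁶/56644 = (-53/(-62))⁶*(1/56644) = (-53*(-1/62))⁶*(1/56644) = (53/62)⁶*(1/56644) = (22164361129/56800235584)*(1/56644) = 22164361129/3217392544420096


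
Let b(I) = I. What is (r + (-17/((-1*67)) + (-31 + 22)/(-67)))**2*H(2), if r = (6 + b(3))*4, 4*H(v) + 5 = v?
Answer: -4457883/4489 ≈ -993.07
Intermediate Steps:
H(v) = -5/4 + v/4
r = 36 (r = (6 + 3)*4 = 9*4 = 36)
(r + (-17/((-1*67)) + (-31 + 22)/(-67)))**2*H(2) = (36 + (-17/((-1*67)) + (-31 + 22)/(-67)))**2*(-5/4 + (1/4)*2) = (36 + (-17/(-67) - 9*(-1/67)))**2*(-5/4 + 1/2) = (36 + (-17*(-1/67) + 9/67))**2*(-3/4) = (36 + (17/67 + 9/67))**2*(-3/4) = (36 + 26/67)**2*(-3/4) = (2438/67)**2*(-3/4) = (5943844/4489)*(-3/4) = -4457883/4489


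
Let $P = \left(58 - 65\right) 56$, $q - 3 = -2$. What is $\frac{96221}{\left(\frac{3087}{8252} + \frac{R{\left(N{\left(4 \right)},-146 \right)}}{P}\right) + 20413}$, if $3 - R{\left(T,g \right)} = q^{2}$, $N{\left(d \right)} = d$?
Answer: $\frac{9726692227}{2063526231} \approx 4.7136$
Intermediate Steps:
$q = 1$ ($q = 3 - 2 = 1$)
$R{\left(T,g \right)} = 2$ ($R{\left(T,g \right)} = 3 - 1^{2} = 3 - 1 = 2$)
$P = -392$ ($P = \left(-7\right) 56 = -392$)
$\frac{96221}{\left(\frac{3087}{8252} + \frac{R{\left(N{\left(4 \right)},-146 \right)}}{P}\right) + 20413} = \frac{96221}{\left(\frac{3087}{8252} + \frac{2}{-392}\right) + 20413} = \frac{96221}{\left(3087 \cdot \frac{1}{8252} + 2 \left(- \frac{1}{392}\right)\right) + 20413} = \frac{96221}{\left(\frac{3087}{8252} - \frac{1}{196}\right) + 20413} = \frac{96221}{\frac{37300}{101087} + 20413} = \frac{96221}{\frac{2063526231}{101087}} = 96221 \cdot \frac{101087}{2063526231} = \frac{9726692227}{2063526231}$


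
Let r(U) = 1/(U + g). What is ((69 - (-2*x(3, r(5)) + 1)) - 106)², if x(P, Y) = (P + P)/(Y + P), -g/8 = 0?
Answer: 18769/16 ≈ 1173.1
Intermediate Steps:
g = 0 (g = -8*0 = 0)
r(U) = 1/U (r(U) = 1/(U + 0) = 1/U)
x(P, Y) = 2*P/(P + Y) (x(P, Y) = (2*P)/(P + Y) = 2*P/(P + Y))
((69 - (-2*x(3, r(5)) + 1)) - 106)² = ((69 - (-4*3/(3 + 1/5) + 1)) - 106)² = ((69 - (-4*3/(3 + ⅕) + 1)) - 106)² = ((69 - (-4*3/16/5 + 1)) - 106)² = ((69 - (-4*3*5/16 + 1)) - 106)² = ((69 - (-2*15/8 + 1)) - 106)² = ((69 - (-15/4 + 1)) - 106)² = ((69 - 1*(-11/4)) - 106)² = ((69 + 11/4) - 106)² = (287/4 - 106)² = (-137/4)² = 18769/16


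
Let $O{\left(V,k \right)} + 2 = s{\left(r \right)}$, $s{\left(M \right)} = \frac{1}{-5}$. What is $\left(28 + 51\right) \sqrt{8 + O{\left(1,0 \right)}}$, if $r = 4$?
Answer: $\frac{79 \sqrt{145}}{5} \approx 190.26$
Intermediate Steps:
$s{\left(M \right)} = - \frac{1}{5}$
$O{\left(V,k \right)} = - \frac{11}{5}$ ($O{\left(V,k \right)} = -2 - \frac{1}{5} = - \frac{11}{5}$)
$\left(28 + 51\right) \sqrt{8 + O{\left(1,0 \right)}} = \left(28 + 51\right) \sqrt{8 - \frac{11}{5}} = 79 \sqrt{\frac{29}{5}} = 79 \frac{\sqrt{145}}{5} = \frac{79 \sqrt{145}}{5}$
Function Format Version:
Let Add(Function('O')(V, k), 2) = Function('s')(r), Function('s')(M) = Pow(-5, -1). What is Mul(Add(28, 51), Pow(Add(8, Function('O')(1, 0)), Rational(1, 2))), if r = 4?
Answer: Mul(Rational(79, 5), Pow(145, Rational(1, 2))) ≈ 190.26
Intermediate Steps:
Function('s')(M) = Rational(-1, 5)
Function('O')(V, k) = Rational(-11, 5) (Function('O')(V, k) = Add(-2, Rational(-1, 5)) = Rational(-11, 5))
Mul(Add(28, 51), Pow(Add(8, Function('O')(1, 0)), Rational(1, 2))) = Mul(Add(28, 51), Pow(Add(8, Rational(-11, 5)), Rational(1, 2))) = Mul(79, Pow(Rational(29, 5), Rational(1, 2))) = Mul(79, Mul(Rational(1, 5), Pow(145, Rational(1, 2)))) = Mul(Rational(79, 5), Pow(145, Rational(1, 2)))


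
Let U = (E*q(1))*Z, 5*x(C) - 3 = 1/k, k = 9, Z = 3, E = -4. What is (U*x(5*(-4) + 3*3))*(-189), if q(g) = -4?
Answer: -28224/5 ≈ -5644.8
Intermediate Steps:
x(C) = 28/45 (x(C) = ⅗ + (⅕)/9 = ⅗ + (⅕)*(⅑) = ⅗ + 1/45 = 28/45)
U = 48 (U = -4*(-4)*3 = 16*3 = 48)
(U*x(5*(-4) + 3*3))*(-189) = (48*(28/45))*(-189) = (448/15)*(-189) = -28224/5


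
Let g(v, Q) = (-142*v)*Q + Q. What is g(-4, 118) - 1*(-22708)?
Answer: 89850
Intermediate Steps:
g(v, Q) = Q - 142*Q*v (g(v, Q) = -142*Q*v + Q = Q - 142*Q*v)
g(-4, 118) - 1*(-22708) = 118*(1 - 142*(-4)) - 1*(-22708) = 118*(1 + 568) + 22708 = 118*569 + 22708 = 67142 + 22708 = 89850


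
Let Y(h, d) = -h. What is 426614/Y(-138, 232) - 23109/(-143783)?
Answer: 30671514902/9921027 ≈ 3091.6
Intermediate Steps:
426614/Y(-138, 232) - 23109/(-143783) = 426614/((-1*(-138))) - 23109/(-143783) = 426614/138 - 23109*(-1/143783) = 426614*(1/138) + 23109/143783 = 213307/69 + 23109/143783 = 30671514902/9921027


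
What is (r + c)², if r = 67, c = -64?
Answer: 9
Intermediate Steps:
(r + c)² = (67 - 64)² = 3² = 9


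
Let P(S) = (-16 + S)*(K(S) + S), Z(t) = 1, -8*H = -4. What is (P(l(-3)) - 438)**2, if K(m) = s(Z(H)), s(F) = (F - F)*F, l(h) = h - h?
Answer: 191844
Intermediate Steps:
H = 1/2 (H = -1/8*(-4) = 1/2 ≈ 0.50000)
l(h) = 0
s(F) = 0 (s(F) = 0*F = 0)
K(m) = 0
P(S) = S*(-16 + S) (P(S) = (-16 + S)*(0 + S) = (-16 + S)*S = S*(-16 + S))
(P(l(-3)) - 438)**2 = (0*(-16 + 0) - 438)**2 = (0*(-16) - 438)**2 = (0 - 438)**2 = (-438)**2 = 191844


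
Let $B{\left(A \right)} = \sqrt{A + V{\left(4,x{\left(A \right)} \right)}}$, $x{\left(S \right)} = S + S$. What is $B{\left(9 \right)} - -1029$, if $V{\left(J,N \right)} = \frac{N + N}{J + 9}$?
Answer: $1029 + \frac{3 \sqrt{221}}{13} \approx 1032.4$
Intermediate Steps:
$x{\left(S \right)} = 2 S$
$V{\left(J,N \right)} = \frac{2 N}{9 + J}$
$B{\left(A \right)} = \frac{\sqrt{221} \sqrt{A}}{13}$ ($B{\left(A \right)} = \sqrt{A + \frac{2 \cdot 2 A}{9 + 4}} = \sqrt{A + \frac{2 \cdot 2 A}{13}} = \sqrt{A + 2 \cdot 2 A \frac{1}{13}} = \sqrt{A + \frac{4 A}{13}} = \sqrt{\frac{17 A}{13}} = \frac{\sqrt{221} \sqrt{A}}{13}$)
$B{\left(9 \right)} - -1029 = \frac{\sqrt{221} \sqrt{9}}{13} - -1029 = \frac{1}{13} \sqrt{221} \cdot 3 + 1029 = \frac{3 \sqrt{221}}{13} + 1029 = 1029 + \frac{3 \sqrt{221}}{13}$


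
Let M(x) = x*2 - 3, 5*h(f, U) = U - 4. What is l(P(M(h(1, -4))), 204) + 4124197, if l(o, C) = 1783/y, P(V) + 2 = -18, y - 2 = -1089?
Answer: 4483000356/1087 ≈ 4.1242e+6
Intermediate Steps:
h(f, U) = -4/5 + U/5 (h(f, U) = (U - 4)/5 = (-4 + U)/5 = -4/5 + U/5)
M(x) = -3 + 2*x (M(x) = 2*x - 3 = -3 + 2*x)
y = -1087 (y = 2 - 1089 = -1087)
P(V) = -20 (P(V) = -2 - 18 = -20)
l(o, C) = -1783/1087 (l(o, C) = 1783/(-1087) = 1783*(-1/1087) = -1783/1087)
l(P(M(h(1, -4))), 204) + 4124197 = -1783/1087 + 4124197 = 4483000356/1087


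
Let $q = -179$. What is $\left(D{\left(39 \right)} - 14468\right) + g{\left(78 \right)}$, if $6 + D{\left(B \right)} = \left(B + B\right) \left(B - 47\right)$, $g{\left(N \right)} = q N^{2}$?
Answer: $-1104134$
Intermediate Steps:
$g{\left(N \right)} = - 179 N^{2}$
$D{\left(B \right)} = -6 + 2 B \left(-47 + B\right)$ ($D{\left(B \right)} = -6 + \left(B + B\right) \left(B - 47\right) = -6 + 2 B \left(-47 + B\right)$)
$\left(D{\left(39 \right)} - 14468\right) + g{\left(78 \right)} = \left(\left(-6 - 3666 + 2 \cdot 39^{2}\right) - 14468\right) - 179 \cdot 78^{2} = \left(\left(-6 - 3666 + 2 \cdot 1521\right) - 14468\right) - 1089036 = \left(\left(-6 - 3666 + 3042\right) - 14468\right) - 1089036 = \left(-630 - 14468\right) - 1089036 = -15098 - 1089036 = -1104134$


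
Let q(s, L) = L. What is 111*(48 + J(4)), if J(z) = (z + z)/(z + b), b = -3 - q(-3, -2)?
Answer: 5624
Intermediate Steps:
b = -1 (b = -3 - 1*(-2) = -3 + 2 = -1)
J(z) = 2*z/(-1 + z) (J(z) = (z + z)/(z - 1) = (2*z)/(-1 + z) = 2*z/(-1 + z))
111*(48 + J(4)) = 111*(48 + 2*4/(-1 + 4)) = 111*(48 + 2*4/3) = 111*(48 + 2*4*(1/3)) = 111*(48 + 8/3) = 111*(152/3) = 5624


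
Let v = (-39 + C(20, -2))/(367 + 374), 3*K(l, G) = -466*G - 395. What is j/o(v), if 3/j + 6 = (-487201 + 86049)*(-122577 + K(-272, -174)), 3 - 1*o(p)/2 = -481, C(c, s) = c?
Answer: 9/111462753250288 ≈ 8.0744e-14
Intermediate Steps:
K(l, G) = -395/3 - 466*G/3 (K(l, G) = (-466*G - 395)/3 = (-395 - 466*G)/3 = -395/3 - 466*G/3)
v = -1/39 (v = (-39 + 20)/(367 + 374) = -19/741 = -19*1/741 = -1/39 ≈ -0.025641)
o(p) = 968 (o(p) = 6 - 2*(-481) = 6 + 962 = 968)
j = 9/115147472366 (j = 3/(-6 + (-487201 + 86049)*(-122577 + (-395/3 - 466/3*(-174)))) = 3/(-6 - 401152*(-122577 + (-395/3 + 27028))) = 3/(-6 - 401152*(-122577 + 80689/3)) = 3/(-6 - 401152*(-287042/3)) = 3/(-6 + 115147472384/3) = 3/(115147472366/3) = 3*(3/115147472366) = 9/115147472366 ≈ 7.8161e-11)
j/o(v) = (9/115147472366)/968 = (9/115147472366)*(1/968) = 9/111462753250288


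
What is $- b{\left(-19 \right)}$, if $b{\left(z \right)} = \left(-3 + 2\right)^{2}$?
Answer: $-1$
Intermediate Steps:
$b{\left(z \right)} = 1$ ($b{\left(z \right)} = \left(-1\right)^{2} = 1$)
$- b{\left(-19 \right)} = \left(-1\right) 1 = -1$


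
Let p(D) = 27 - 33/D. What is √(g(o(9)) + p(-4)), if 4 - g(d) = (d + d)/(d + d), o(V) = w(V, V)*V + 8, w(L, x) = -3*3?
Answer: 3*√17/2 ≈ 6.1847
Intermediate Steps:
w(L, x) = -9
o(V) = 8 - 9*V (o(V) = -9*V + 8 = 8 - 9*V)
g(d) = 3 (g(d) = 4 - (d + d)/(d + d) = 4 - 2*d/(2*d) = 4 - 2*d*1/(2*d) = 4 - 1*1 = 4 - 1 = 3)
√(g(o(9)) + p(-4)) = √(3 + (27 - 33/(-4))) = √(3 + (27 - 33*(-¼))) = √(3 + (27 + 33/4)) = √(3 + 141/4) = √(153/4) = 3*√17/2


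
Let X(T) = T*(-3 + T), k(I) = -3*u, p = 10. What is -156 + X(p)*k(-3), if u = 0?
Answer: -156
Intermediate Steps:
k(I) = 0 (k(I) = -3*0 = 0)
-156 + X(p)*k(-3) = -156 + (10*(-3 + 10))*0 = -156 + (10*7)*0 = -156 + 70*0 = -156 + 0 = -156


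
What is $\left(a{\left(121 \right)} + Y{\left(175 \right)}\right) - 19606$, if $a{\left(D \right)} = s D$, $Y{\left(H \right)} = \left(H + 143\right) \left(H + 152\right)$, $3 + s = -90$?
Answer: $73127$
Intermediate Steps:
$s = -93$ ($s = -3 - 90 = -93$)
$Y{\left(H \right)} = \left(143 + H\right) \left(152 + H\right)$
$a{\left(D \right)} = - 93 D$
$\left(a{\left(121 \right)} + Y{\left(175 \right)}\right) - 19606 = \left(\left(-93\right) 121 + \left(21736 + 175^{2} + 295 \cdot 175\right)\right) - 19606 = \left(-11253 + \left(21736 + 30625 + 51625\right)\right) - 19606 = \left(-11253 + 103986\right) - 19606 = 92733 - 19606 = 73127$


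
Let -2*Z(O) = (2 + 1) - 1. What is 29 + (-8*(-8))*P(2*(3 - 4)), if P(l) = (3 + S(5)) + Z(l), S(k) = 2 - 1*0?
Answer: 285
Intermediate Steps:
S(k) = 2 (S(k) = 2 + 0 = 2)
Z(O) = -1 (Z(O) = -((2 + 1) - 1)/2 = -(3 - 1)/2 = -1/2*2 = -1)
P(l) = 4 (P(l) = (3 + 2) - 1 = 5 - 1 = 4)
29 + (-8*(-8))*P(2*(3 - 4)) = 29 - 8*(-8)*4 = 29 + 64*4 = 29 + 256 = 285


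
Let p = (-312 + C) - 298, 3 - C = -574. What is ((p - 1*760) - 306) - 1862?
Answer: -2961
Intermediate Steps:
C = 577 (C = 3 - 1*(-574) = 3 + 574 = 577)
p = -33 (p = (-312 + 577) - 298 = 265 - 298 = -33)
((p - 1*760) - 306) - 1862 = ((-33 - 1*760) - 306) - 1862 = ((-33 - 760) - 306) - 1862 = (-793 - 306) - 1862 = -1099 - 1862 = -2961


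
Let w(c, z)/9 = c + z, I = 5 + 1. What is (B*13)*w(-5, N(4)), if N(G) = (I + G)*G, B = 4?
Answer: 16380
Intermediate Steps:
I = 6
N(G) = G*(6 + G) (N(G) = (6 + G)*G = G*(6 + G))
w(c, z) = 9*c + 9*z (w(c, z) = 9*(c + z) = 9*c + 9*z)
(B*13)*w(-5, N(4)) = (4*13)*(9*(-5) + 9*(4*(6 + 4))) = 52*(-45 + 9*(4*10)) = 52*(-45 + 9*40) = 52*(-45 + 360) = 52*315 = 16380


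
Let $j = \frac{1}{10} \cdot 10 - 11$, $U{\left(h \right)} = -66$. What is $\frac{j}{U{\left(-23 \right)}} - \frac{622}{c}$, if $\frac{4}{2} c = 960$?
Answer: $- \frac{1007}{880} \approx -1.1443$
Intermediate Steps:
$c = 480$ ($c = \frac{1}{2} \cdot 960 = 480$)
$j = -10$ ($j = \frac{1}{10} \cdot 10 - 11 = 1 - 11 = -10$)
$\frac{j}{U{\left(-23 \right)}} - \frac{622}{c} = - \frac{10}{-66} - \frac{622}{480} = \left(-10\right) \left(- \frac{1}{66}\right) - \frac{311}{240} = \frac{5}{33} - \frac{311}{240} = - \frac{1007}{880}$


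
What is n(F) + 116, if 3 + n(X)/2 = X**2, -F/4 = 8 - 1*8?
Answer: 110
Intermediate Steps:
F = 0 (F = -4*(8 - 1*8) = -4*(8 - 8) = -4*0 = 0)
n(X) = -6 + 2*X**2
n(F) + 116 = (-6 + 2*0**2) + 116 = (-6 + 2*0) + 116 = (-6 + 0) + 116 = -6 + 116 = 110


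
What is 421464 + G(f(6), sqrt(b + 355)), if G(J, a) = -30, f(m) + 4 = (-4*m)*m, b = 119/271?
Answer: 421434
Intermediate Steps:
b = 119/271 (b = 119*(1/271) = 119/271 ≈ 0.43911)
f(m) = -4 - 4*m**2 (f(m) = -4 + (-4*m)*m = -4 - 4*m**2)
421464 + G(f(6), sqrt(b + 355)) = 421464 - 30 = 421434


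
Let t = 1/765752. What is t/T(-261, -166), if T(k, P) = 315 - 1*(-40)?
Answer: 1/271841960 ≈ 3.6786e-9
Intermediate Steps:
T(k, P) = 355 (T(k, P) = 315 + 40 = 355)
t = 1/765752 ≈ 1.3059e-6
t/T(-261, -166) = (1/765752)/355 = (1/765752)*(1/355) = 1/271841960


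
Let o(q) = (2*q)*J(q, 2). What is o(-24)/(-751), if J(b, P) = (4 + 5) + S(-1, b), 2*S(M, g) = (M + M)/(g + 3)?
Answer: 3040/5257 ≈ 0.57828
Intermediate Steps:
S(M, g) = M/(3 + g) (S(M, g) = ((M + M)/(g + 3))/2 = ((2*M)/(3 + g))/2 = (2*M/(3 + g))/2 = M/(3 + g))
J(b, P) = 9 - 1/(3 + b) (J(b, P) = (4 + 5) - 1/(3 + b) = 9 - 1/(3 + b))
o(q) = 2*q*(26 + 9*q)/(3 + q) (o(q) = (2*q)*((26 + 9*q)/(3 + q)) = 2*q*(26 + 9*q)/(3 + q))
o(-24)/(-751) = (2*(-24)*(26 + 9*(-24))/(3 - 24))/(-751) = (2*(-24)*(26 - 216)/(-21))*(-1/751) = (2*(-24)*(-1/21)*(-190))*(-1/751) = -3040/7*(-1/751) = 3040/5257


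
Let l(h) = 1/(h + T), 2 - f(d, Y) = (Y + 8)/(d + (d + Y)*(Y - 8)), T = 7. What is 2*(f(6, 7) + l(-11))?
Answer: 109/14 ≈ 7.7857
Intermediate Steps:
f(d, Y) = 2 - (8 + Y)/(d + (-8 + Y)*(Y + d)) (f(d, Y) = 2 - (Y + 8)/(d + (d + Y)*(Y - 8)) = 2 - (8 + Y)/(d + (Y + d)*(-8 + Y)) = 2 - (8 + Y)/(d + (-8 + Y)*(Y + d)))
l(h) = 1/(7 + h) (l(h) = 1/(h + 7) = 1/(7 + h))
2*(f(6, 7) + l(-11)) = 2*((-8 - 17*7 - 14*6 + 2*7**2 + 2*7*6)/(7**2 - 8*7 - 7*6 + 7*6) + 1/(7 - 11)) = 2*((-8 - 119 - 84 + 2*49 + 84)/(49 - 56 - 42 + 42) + 1/(-4)) = 2*((-8 - 119 - 84 + 98 + 84)/(-7) - 1/4) = 2*(-1/7*(-29) - 1/4) = 2*(29/7 - 1/4) = 2*(109/28) = 109/14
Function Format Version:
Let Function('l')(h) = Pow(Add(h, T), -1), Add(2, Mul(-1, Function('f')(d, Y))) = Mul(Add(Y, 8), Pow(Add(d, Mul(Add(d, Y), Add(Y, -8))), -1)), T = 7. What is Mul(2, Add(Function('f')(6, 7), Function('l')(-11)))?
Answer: Rational(109, 14) ≈ 7.7857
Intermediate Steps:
Function('f')(d, Y) = Add(2, Mul(-1, Pow(Add(d, Mul(Add(-8, Y), Add(Y, d))), -1), Add(8, Y))) (Function('f')(d, Y) = Add(2, Mul(-1, Mul(Add(Y, 8), Pow(Add(d, Mul(Add(d, Y), Add(Y, -8))), -1)))) = Add(2, Mul(-1, Mul(Add(8, Y), Pow(Add(d, Mul(Add(Y, d), Add(-8, Y))), -1)))) = Add(2, Mul(-1, Mul(Add(8, Y), Pow(Add(d, Mul(Add(-8, Y), Add(Y, d))), -1)))) = Add(2, Mul(-1, Mul(Pow(Add(d, Mul(Add(-8, Y), Add(Y, d))), -1), Add(8, Y)))) = Add(2, Mul(-1, Pow(Add(d, Mul(Add(-8, Y), Add(Y, d))), -1), Add(8, Y))))
Function('l')(h) = Pow(Add(7, h), -1) (Function('l')(h) = Pow(Add(h, 7), -1) = Pow(Add(7, h), -1))
Mul(2, Add(Function('f')(6, 7), Function('l')(-11))) = Mul(2, Add(Mul(Pow(Add(Pow(7, 2), Mul(-8, 7), Mul(-7, 6), Mul(7, 6)), -1), Add(-8, Mul(-17, 7), Mul(-14, 6), Mul(2, Pow(7, 2)), Mul(2, 7, 6))), Pow(Add(7, -11), -1))) = Mul(2, Add(Mul(Pow(Add(49, -56, -42, 42), -1), Add(-8, -119, -84, Mul(2, 49), 84)), Pow(-4, -1))) = Mul(2, Add(Mul(Pow(-7, -1), Add(-8, -119, -84, 98, 84)), Rational(-1, 4))) = Mul(2, Add(Mul(Rational(-1, 7), -29), Rational(-1, 4))) = Mul(2, Add(Rational(29, 7), Rational(-1, 4))) = Mul(2, Rational(109, 28)) = Rational(109, 14)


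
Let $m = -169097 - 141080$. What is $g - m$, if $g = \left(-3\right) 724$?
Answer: $308005$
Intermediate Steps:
$m = -310177$
$g = -2172$
$g - m = -2172 - -310177 = -2172 + 310177 = 308005$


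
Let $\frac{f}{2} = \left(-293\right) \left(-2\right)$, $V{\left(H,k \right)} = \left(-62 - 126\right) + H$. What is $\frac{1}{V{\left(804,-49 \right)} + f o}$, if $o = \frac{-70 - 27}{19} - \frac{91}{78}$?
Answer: $- \frac{57}{383878} \approx -0.00014848$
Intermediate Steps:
$V{\left(H,k \right)} = -188 + H$
$f = 1172$ ($f = 2 \left(\left(-293\right) \left(-2\right)\right) = 2 \cdot 586 = 1172$)
$o = - \frac{715}{114}$ ($o = \left(-70 - 27\right) \frac{1}{19} - \frac{7}{6} = \left(-97\right) \frac{1}{19} - \frac{7}{6} = - \frac{97}{19} - \frac{7}{6} = - \frac{715}{114} \approx -6.2719$)
$\frac{1}{V{\left(804,-49 \right)} + f o} = \frac{1}{\left(-188 + 804\right) + 1172 \left(- \frac{715}{114}\right)} = \frac{1}{616 - \frac{418990}{57}} = \frac{1}{- \frac{383878}{57}} = - \frac{57}{383878}$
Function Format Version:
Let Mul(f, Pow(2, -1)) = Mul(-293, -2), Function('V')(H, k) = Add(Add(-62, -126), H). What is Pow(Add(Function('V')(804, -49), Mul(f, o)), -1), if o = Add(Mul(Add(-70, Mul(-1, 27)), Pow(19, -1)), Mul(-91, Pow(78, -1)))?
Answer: Rational(-57, 383878) ≈ -0.00014848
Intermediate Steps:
Function('V')(H, k) = Add(-188, H)
f = 1172 (f = Mul(2, Mul(-293, -2)) = Mul(2, 586) = 1172)
o = Rational(-715, 114) (o = Add(Mul(Add(-70, -27), Rational(1, 19)), Mul(-91, Rational(1, 78))) = Add(Mul(-97, Rational(1, 19)), Rational(-7, 6)) = Add(Rational(-97, 19), Rational(-7, 6)) = Rational(-715, 114) ≈ -6.2719)
Pow(Add(Function('V')(804, -49), Mul(f, o)), -1) = Pow(Add(Add(-188, 804), Mul(1172, Rational(-715, 114))), -1) = Pow(Add(616, Rational(-418990, 57)), -1) = Pow(Rational(-383878, 57), -1) = Rational(-57, 383878)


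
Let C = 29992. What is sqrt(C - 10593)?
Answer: sqrt(19399) ≈ 139.28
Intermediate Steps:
sqrt(C - 10593) = sqrt(29992 - 10593) = sqrt(19399)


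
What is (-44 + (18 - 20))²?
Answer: 2116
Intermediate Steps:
(-44 + (18 - 20))² = (-44 - 2)² = (-46)² = 2116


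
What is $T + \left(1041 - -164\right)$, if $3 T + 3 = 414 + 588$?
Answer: $1538$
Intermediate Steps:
$T = 333$ ($T = -1 + \frac{414 + 588}{3} = -1 + \frac{1}{3} \cdot 1002 = -1 + 334 = 333$)
$T + \left(1041 - -164\right) = 333 + \left(1041 - -164\right) = 333 + \left(1041 + 164\right) = 333 + 1205 = 1538$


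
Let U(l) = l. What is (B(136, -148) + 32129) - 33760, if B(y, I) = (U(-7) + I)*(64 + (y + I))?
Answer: -9691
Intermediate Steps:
B(y, I) = (-7 + I)*(64 + I + y) (B(y, I) = (-7 + I)*(64 + (y + I)) = (-7 + I)*(64 + (I + y)) = (-7 + I)*(64 + I + y))
(B(136, -148) + 32129) - 33760 = ((-448 + (-148)² - 7*136 + 57*(-148) - 148*136) + 32129) - 33760 = ((-448 + 21904 - 952 - 8436 - 20128) + 32129) - 33760 = (-8060 + 32129) - 33760 = 24069 - 33760 = -9691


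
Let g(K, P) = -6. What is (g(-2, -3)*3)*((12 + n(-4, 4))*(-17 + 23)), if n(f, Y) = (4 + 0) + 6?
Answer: -2376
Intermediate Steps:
n(f, Y) = 10 (n(f, Y) = 4 + 6 = 10)
(g(-2, -3)*3)*((12 + n(-4, 4))*(-17 + 23)) = (-6*3)*((12 + 10)*(-17 + 23)) = -396*6 = -18*132 = -2376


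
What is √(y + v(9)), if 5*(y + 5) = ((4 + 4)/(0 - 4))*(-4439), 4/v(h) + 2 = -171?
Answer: √1324789885/865 ≈ 42.078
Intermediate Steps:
v(h) = -4/173 (v(h) = 4/(-2 - 171) = 4/(-173) = 4*(-1/173) = -4/173)
y = 8853/5 (y = -5 + (((4 + 4)/(0 - 4))*(-4439))/5 = -5 + ((8/(-4))*(-4439))/5 = -5 + ((8*(-¼))*(-4439))/5 = -5 + (-2*(-4439))/5 = -5 + (⅕)*8878 = -5 + 8878/5 = 8853/5 ≈ 1770.6)
√(y + v(9)) = √(8853/5 - 4/173) = √(1531549/865) = √1324789885/865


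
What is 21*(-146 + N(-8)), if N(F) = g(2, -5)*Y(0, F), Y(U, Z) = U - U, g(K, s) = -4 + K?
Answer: -3066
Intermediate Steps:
Y(U, Z) = 0
N(F) = 0 (N(F) = (-4 + 2)*0 = -2*0 = 0)
21*(-146 + N(-8)) = 21*(-146 + 0) = 21*(-146) = -3066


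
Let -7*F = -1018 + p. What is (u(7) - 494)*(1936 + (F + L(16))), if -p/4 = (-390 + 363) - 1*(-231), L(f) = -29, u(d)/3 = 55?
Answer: -713601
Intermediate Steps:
u(d) = 165 (u(d) = 3*55 = 165)
p = -816 (p = -4*((-390 + 363) - 1*(-231)) = -4*(-27 + 231) = -4*204 = -816)
F = 262 (F = -(-1018 - 816)/7 = -⅐*(-1834) = 262)
(u(7) - 494)*(1936 + (F + L(16))) = (165 - 494)*(1936 + (262 - 29)) = -329*(1936 + 233) = -329*2169 = -713601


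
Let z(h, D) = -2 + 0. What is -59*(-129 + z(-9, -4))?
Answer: 7729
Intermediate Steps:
z(h, D) = -2
-59*(-129 + z(-9, -4)) = -59*(-129 - 2) = -59*(-131) = 7729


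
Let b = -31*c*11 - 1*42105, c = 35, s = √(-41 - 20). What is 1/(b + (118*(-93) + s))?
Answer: -65014/4226820257 - I*√61/4226820257 ≈ -1.5381e-5 - 1.8478e-9*I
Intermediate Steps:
s = I*√61 (s = √(-61) = I*√61 ≈ 7.8102*I)
b = -54040 (b = -31*35*11 - 1*42105 = -1085*11 - 42105 = -11935 - 42105 = -54040)
1/(b + (118*(-93) + s)) = 1/(-54040 + (118*(-93) + I*√61)) = 1/(-54040 + (-10974 + I*√61)) = 1/(-65014 + I*√61)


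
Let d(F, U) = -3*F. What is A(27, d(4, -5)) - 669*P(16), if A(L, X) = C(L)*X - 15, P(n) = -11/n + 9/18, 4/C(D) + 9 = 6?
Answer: 2023/16 ≈ 126.44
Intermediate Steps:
C(D) = -4/3 (C(D) = 4/(-9 + 6) = 4/(-3) = 4*(-⅓) = -4/3)
P(n) = ½ - 11/n (P(n) = -11/n + 9*(1/18) = -11/n + ½ = ½ - 11/n)
A(L, X) = -15 - 4*X/3 (A(L, X) = -4*X/3 - 15 = -15 - 4*X/3)
A(27, d(4, -5)) - 669*P(16) = (-15 - (-4)*4) - 669*(-22 + 16)/(2*16) = (-15 - 4/3*(-12)) - 669*(-6)/(2*16) = (-15 + 16) - 669*(-3/16) = 1 + 2007/16 = 2023/16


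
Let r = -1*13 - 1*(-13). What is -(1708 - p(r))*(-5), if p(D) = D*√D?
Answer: 8540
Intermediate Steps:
r = 0 (r = -13 + 13 = 0)
p(D) = D^(3/2)
-(1708 - p(r))*(-5) = -(1708 - 0^(3/2))*(-5) = -(1708 - 1*0)*(-5) = -(1708 + 0)*(-5) = -1*1708*(-5) = -1708*(-5) = 8540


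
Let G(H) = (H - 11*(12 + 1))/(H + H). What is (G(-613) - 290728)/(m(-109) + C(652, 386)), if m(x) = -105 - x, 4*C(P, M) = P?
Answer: -178215886/102371 ≈ -1740.9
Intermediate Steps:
C(P, M) = P/4
G(H) = (-143 + H)/(2*H) (G(H) = (H - 11*13)/((2*H)) = (H - 143)*(1/(2*H)) = (-143 + H)*(1/(2*H)) = (-143 + H)/(2*H))
(G(-613) - 290728)/(m(-109) + C(652, 386)) = ((1/2)*(-143 - 613)/(-613) - 290728)/((-105 - 1*(-109)) + (1/4)*652) = ((1/2)*(-1/613)*(-756) - 290728)/((-105 + 109) + 163) = (378/613 - 290728)/(4 + 163) = -178215886/613/167 = -178215886/613*1/167 = -178215886/102371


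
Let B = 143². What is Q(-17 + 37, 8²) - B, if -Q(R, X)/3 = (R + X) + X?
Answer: -20893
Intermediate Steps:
B = 20449
Q(R, X) = -6*X - 3*R (Q(R, X) = -3*((R + X) + X) = -3*(R + 2*X) = -6*X - 3*R)
Q(-17 + 37, 8²) - B = (-6*8² - 3*(-17 + 37)) - 1*20449 = (-6*64 - 3*20) - 20449 = (-384 - 60) - 20449 = -444 - 20449 = -20893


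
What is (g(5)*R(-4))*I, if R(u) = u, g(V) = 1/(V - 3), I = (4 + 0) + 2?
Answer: -12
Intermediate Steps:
I = 6 (I = 4 + 2 = 6)
g(V) = 1/(-3 + V)
(g(5)*R(-4))*I = (-4/(-3 + 5))*6 = (-4/2)*6 = ((½)*(-4))*6 = -2*6 = -12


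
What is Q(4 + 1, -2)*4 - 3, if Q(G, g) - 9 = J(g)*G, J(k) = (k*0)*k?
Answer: 33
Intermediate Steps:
J(k) = 0 (J(k) = 0*k = 0)
Q(G, g) = 9 (Q(G, g) = 9 + 0*G = 9 + 0 = 9)
Q(4 + 1, -2)*4 - 3 = 9*4 - 3 = 36 - 3 = 33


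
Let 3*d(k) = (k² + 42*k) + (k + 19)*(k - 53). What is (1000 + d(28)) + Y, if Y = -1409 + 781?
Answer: 1901/3 ≈ 633.67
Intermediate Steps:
Y = -628
d(k) = 14*k + k²/3 + (-53 + k)*(19 + k)/3 (d(k) = ((k² + 42*k) + (k + 19)*(k - 53))/3 = ((k² + 42*k) + (19 + k)*(-53 + k))/3 = ((k² + 42*k) + (-53 + k)*(19 + k))/3 = (k² + 42*k + (-53 + k)*(19 + k))/3 = 14*k + k²/3 + (-53 + k)*(19 + k)/3)
(1000 + d(28)) + Y = (1000 + (-1007/3 + (⅔)*28² + (8/3)*28)) - 628 = (1000 + (-1007/3 + (⅔)*784 + 224/3)) - 628 = (1000 + (-1007/3 + 1568/3 + 224/3)) - 628 = (1000 + 785/3) - 628 = 3785/3 - 628 = 1901/3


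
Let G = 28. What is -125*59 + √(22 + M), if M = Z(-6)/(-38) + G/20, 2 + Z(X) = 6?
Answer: -7375 + √210235/95 ≈ -7370.2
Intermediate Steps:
Z(X) = 4 (Z(X) = -2 + 6 = 4)
M = 123/95 (M = 4/(-38) + 28/20 = 4*(-1/38) + 28*(1/20) = -2/19 + 7/5 = 123/95 ≈ 1.2947)
-125*59 + √(22 + M) = -125*59 + √(22 + 123/95) = -7375 + √(2213/95) = -7375 + √210235/95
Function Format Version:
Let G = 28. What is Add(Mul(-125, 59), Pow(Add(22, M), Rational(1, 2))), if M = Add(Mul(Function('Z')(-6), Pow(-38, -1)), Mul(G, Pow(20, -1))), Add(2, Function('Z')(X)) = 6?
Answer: Add(-7375, Mul(Rational(1, 95), Pow(210235, Rational(1, 2)))) ≈ -7370.2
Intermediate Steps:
Function('Z')(X) = 4 (Function('Z')(X) = Add(-2, 6) = 4)
M = Rational(123, 95) (M = Add(Mul(4, Pow(-38, -1)), Mul(28, Pow(20, -1))) = Add(Mul(4, Rational(-1, 38)), Mul(28, Rational(1, 20))) = Add(Rational(-2, 19), Rational(7, 5)) = Rational(123, 95) ≈ 1.2947)
Add(Mul(-125, 59), Pow(Add(22, M), Rational(1, 2))) = Add(Mul(-125, 59), Pow(Add(22, Rational(123, 95)), Rational(1, 2))) = Add(-7375, Pow(Rational(2213, 95), Rational(1, 2))) = Add(-7375, Mul(Rational(1, 95), Pow(210235, Rational(1, 2))))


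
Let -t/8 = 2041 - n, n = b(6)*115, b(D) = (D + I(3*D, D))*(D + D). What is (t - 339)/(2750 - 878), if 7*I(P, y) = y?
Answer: 413251/13104 ≈ 31.536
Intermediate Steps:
I(P, y) = y/7
b(D) = 16*D**2/7 (b(D) = (D + D/7)*(D + D) = (8*D/7)*(2*D) = 16*D**2/7)
n = 66240/7 (n = ((16/7)*6**2)*115 = ((16/7)*36)*115 = (576/7)*115 = 66240/7 ≈ 9462.9)
t = 415624/7 (t = -8*(2041 - 1*66240/7) = -8*(2041 - 66240/7) = -8*(-51953/7) = 415624/7 ≈ 59375.)
(t - 339)/(2750 - 878) = (415624/7 - 339)/(2750 - 878) = (413251/7)/1872 = (413251/7)*(1/1872) = 413251/13104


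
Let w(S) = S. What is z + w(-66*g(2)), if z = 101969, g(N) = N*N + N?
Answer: 101573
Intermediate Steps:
g(N) = N + N**2 (g(N) = N**2 + N = N + N**2)
z + w(-66*g(2)) = 101969 - 132*(1 + 2) = 101969 - 132*3 = 101969 - 66*6 = 101969 - 396 = 101573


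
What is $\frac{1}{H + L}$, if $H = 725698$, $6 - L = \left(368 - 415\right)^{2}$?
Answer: $\frac{1}{723495} \approx 1.3822 \cdot 10^{-6}$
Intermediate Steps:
$L = -2203$ ($L = 6 - \left(368 - 415\right)^{2} = 6 - \left(-47\right)^{2} = 6 - 2209 = -2203$)
$\frac{1}{H + L} = \frac{1}{725698 - 2203} = \frac{1}{723495}$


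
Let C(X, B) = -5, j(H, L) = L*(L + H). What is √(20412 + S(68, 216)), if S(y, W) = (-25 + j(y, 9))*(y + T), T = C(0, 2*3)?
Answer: 12*√434 ≈ 249.99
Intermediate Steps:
j(H, L) = L*(H + L)
T = -5
S(y, W) = (-5 + y)*(56 + 9*y) (S(y, W) = (-25 + 9*(y + 9))*(y - 5) = (-25 + 9*(9 + y))*(-5 + y) = (-25 + (81 + 9*y))*(-5 + y) = (56 + 9*y)*(-5 + y) = (-5 + y)*(56 + 9*y))
√(20412 + S(68, 216)) = √(20412 + (-280 + 9*68² + 11*68)) = √(20412 + (-280 + 9*4624 + 748)) = √(20412 + (-280 + 41616 + 748)) = √(20412 + 42084) = √62496 = 12*√434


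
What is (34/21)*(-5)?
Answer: -170/21 ≈ -8.0952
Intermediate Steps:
(34/21)*(-5) = -170/21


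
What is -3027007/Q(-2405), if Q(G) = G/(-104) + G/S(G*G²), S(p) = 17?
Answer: 11126296/435 ≈ 25578.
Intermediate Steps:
Q(G) = 87*G/1768 (Q(G) = G/(-104) + G/17 = G*(-1/104) + G*(1/17) = -G/104 + G/17 = 87*G/1768)
-3027007/Q(-2405) = -3027007/((87/1768)*(-2405)) = -3027007/(-16095/136) = -3027007*(-136/16095) = 11126296/435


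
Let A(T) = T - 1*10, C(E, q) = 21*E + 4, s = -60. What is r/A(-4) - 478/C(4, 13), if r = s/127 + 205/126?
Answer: -6794449/1232154 ≈ -5.5143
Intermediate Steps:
C(E, q) = 4 + 21*E
r = 18475/16002 (r = -60/127 + 205/126 = 18475/16002 ≈ 1.1545)
A(T) = -10 + T (A(T) = T - 10 = -10 + T)
r/A(-4) - 478/C(4, 13) = 18475/(16002*(-10 - 4)) - 478/(4 + 21*4) = (18475/16002)/(-14) - 478/(4 + 84) = (18475/16002)*(-1/14) - 478/88 = -18475/224028 - 478*1/88 = -18475/224028 - 239/44 = -6794449/1232154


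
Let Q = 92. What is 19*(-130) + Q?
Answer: -2378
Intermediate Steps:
19*(-130) + Q = 19*(-130) + 92 = -2470 + 92 = -2378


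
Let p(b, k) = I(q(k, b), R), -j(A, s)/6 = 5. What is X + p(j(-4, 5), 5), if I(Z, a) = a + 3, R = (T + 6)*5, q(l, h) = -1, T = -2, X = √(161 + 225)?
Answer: 23 + √386 ≈ 42.647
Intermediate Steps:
X = √386 ≈ 19.647
j(A, s) = -30 (j(A, s) = -6*5 = -30)
R = 20 (R = (-2 + 6)*5 = 4*5 = 20)
I(Z, a) = 3 + a
p(b, k) = 23 (p(b, k) = 3 + 20 = 23)
X + p(j(-4, 5), 5) = √386 + 23 = 23 + √386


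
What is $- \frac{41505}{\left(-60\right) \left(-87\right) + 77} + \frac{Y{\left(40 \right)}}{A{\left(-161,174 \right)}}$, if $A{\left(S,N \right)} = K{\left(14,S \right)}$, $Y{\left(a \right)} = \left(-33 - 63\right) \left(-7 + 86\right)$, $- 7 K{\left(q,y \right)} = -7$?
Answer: $- \frac{40213953}{5297} \approx -7591.8$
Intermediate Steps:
$K{\left(q,y \right)} = 1$ ($K{\left(q,y \right)} = \left(- \frac{1}{7}\right) \left(-7\right) = 1$)
$Y{\left(a \right)} = -7584$ ($Y{\left(a \right)} = \left(-96\right) 79 = -7584$)
$A{\left(S,N \right)} = 1$
$- \frac{41505}{\left(-60\right) \left(-87\right) + 77} + \frac{Y{\left(40 \right)}}{A{\left(-161,174 \right)}} = - \frac{41505}{\left(-60\right) \left(-87\right) + 77} - \frac{7584}{1} = - \frac{41505}{5220 + 77} - 7584 = - \frac{41505}{5297} - 7584 = - \frac{40213953}{5297}$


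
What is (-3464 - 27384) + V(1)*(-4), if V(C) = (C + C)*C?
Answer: -30856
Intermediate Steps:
V(C) = 2*C**2 (V(C) = (2*C)*C = 2*C**2)
(-3464 - 27384) + V(1)*(-4) = (-3464 - 27384) + (2*1**2)*(-4) = -30848 + (2*1)*(-4) = -30848 + 2*(-4) = -30848 - 8 = -30856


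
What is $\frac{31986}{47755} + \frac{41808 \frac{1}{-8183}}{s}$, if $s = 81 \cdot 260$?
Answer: $\frac{7064459158}{10551037455} \approx 0.66955$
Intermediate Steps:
$s = 21060$
$\frac{31986}{47755} + \frac{41808 \frac{1}{-8183}}{s} = \frac{31986}{47755} + \frac{41808 \frac{1}{-8183}}{21060} = 31986 \cdot \frac{1}{47755} + 41808 \left(- \frac{1}{8183}\right) \frac{1}{21060} = \frac{31986}{47755} - \frac{268}{1104705} = \frac{7064459158}{10551037455}$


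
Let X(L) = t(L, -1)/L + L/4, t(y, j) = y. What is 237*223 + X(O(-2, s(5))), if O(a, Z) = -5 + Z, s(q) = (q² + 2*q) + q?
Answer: 211443/4 ≈ 52861.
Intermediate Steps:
s(q) = q² + 3*q
X(L) = 1 + L/4 (X(L) = L/L + L/4 = 1 + L*(¼) = 1 + L/4)
237*223 + X(O(-2, s(5))) = 237*223 + (1 + (-5 + 5*(3 + 5))/4) = 52851 + (1 + (-5 + 5*8)/4) = 52851 + (1 + (-5 + 40)/4) = 52851 + (1 + (¼)*35) = 52851 + (1 + 35/4) = 52851 + 39/4 = 211443/4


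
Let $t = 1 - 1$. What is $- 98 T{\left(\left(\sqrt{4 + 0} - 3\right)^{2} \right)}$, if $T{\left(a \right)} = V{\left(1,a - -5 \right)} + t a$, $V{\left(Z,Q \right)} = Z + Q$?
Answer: $-686$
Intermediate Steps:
$t = 0$
$V{\left(Z,Q \right)} = Q + Z$
$T{\left(a \right)} = 6 + a$ ($T{\left(a \right)} = \left(\left(a - -5\right) + 1\right) + 0 a = \left(\left(a + 5\right) + 1\right) + 0 = \left(\left(5 + a\right) + 1\right) + 0 = \left(6 + a\right) + 0 = 6 + a$)
$- 98 T{\left(\left(\sqrt{4 + 0} - 3\right)^{2} \right)} = - 98 \left(6 + \left(\sqrt{4 + 0} - 3\right)^{2}\right) = - 98 \left(6 + \left(\sqrt{4} - 3\right)^{2}\right) = - 98 \left(6 + \left(2 - 3\right)^{2}\right) = - 98 \left(6 + \left(-1\right)^{2}\right) = - 98 \left(6 + 1\right) = \left(-98\right) 7 = -686$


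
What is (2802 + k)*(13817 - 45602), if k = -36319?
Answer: 1065337845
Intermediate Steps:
(2802 + k)*(13817 - 45602) = (2802 - 36319)*(13817 - 45602) = -33517*(-31785) = 1065337845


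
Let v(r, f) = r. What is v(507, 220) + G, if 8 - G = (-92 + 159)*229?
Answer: -14828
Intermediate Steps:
G = -15335 (G = 8 - (-92 + 159)*229 = 8 - 67*229 = 8 - 1*15343 = 8 - 15343 = -15335)
v(507, 220) + G = 507 - 15335 = -14828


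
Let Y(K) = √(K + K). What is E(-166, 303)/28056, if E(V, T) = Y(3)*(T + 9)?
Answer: 13*√6/1169 ≈ 0.027240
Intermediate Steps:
Y(K) = √2*√K (Y(K) = √(2*K) = √2*√K)
E(V, T) = √6*(9 + T) (E(V, T) = (√2*√3)*(T + 9) = √6*(9 + T))
E(-166, 303)/28056 = (√6*(9 + 303))/28056 = (√6*312)*(1/28056) = (312*√6)*(1/28056) = 13*√6/1169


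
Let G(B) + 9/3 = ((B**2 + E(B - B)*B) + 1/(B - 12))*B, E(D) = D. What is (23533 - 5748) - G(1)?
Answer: 195658/11 ≈ 17787.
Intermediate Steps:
G(B) = -3 + B*(B**2 + 1/(-12 + B)) (G(B) = -3 + ((B**2 + (B - B)*B) + 1/(B - 12))*B = -3 + ((B**2 + 0*B) + 1/(-12 + B))*B = -3 + ((B**2 + 0) + 1/(-12 + B))*B = -3 + (B**2 + 1/(-12 + B))*B = -3 + B*(B**2 + 1/(-12 + B)))
(23533 - 5748) - G(1) = (23533 - 5748) - (36 + 1**4 - 12*1**3 - 2*1)/(-12 + 1) = 17785 - (36 + 1 - 12*1 - 2)/(-11) = 17785 - (-1)*(36 + 1 - 12 - 2)/11 = 17785 - (-1)*23/11 = 17785 - 1*(-23/11) = 17785 + 23/11 = 195658/11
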